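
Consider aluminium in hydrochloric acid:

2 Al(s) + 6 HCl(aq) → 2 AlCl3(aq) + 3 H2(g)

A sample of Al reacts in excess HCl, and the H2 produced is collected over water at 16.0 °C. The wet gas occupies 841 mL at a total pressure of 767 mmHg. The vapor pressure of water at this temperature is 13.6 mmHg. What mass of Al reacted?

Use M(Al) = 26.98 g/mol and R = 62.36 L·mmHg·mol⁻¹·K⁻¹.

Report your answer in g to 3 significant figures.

P(H2) = 767 − 13.6 = 753.4 mmHg
n(H2) = PV/RT = (753.4 × 0.8410) / (62.36 × 289.15) = 0.03514 mol
n(Al) = (2/3) × 0.03514 = 0.02343 mol
m(Al) = 0.02343 × 26.98 = 0.6321 g

0.632 g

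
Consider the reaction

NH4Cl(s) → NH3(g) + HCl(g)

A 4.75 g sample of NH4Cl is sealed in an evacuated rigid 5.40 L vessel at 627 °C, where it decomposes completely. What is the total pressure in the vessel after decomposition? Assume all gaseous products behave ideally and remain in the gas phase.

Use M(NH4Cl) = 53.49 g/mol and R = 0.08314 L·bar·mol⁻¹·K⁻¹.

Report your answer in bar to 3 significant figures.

n(NH4Cl) = 4.75 / 53.49 = 0.08880 mol
n(gas produced) = (2/1) × 0.08880 = 0.1776 mol
P = nRT/V = 0.1776 × 0.08314 × 900.15 / 5.40 = 2.461 bar

2.46 bar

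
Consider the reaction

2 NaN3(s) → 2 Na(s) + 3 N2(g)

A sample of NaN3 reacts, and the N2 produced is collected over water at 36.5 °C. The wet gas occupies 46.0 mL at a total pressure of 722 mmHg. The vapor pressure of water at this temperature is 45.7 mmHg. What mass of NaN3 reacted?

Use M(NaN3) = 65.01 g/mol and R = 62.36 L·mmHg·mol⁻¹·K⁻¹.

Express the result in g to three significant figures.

0.0698 g

P(N2) = 722 − 45.7 = 676.3 mmHg
n(N2) = PV/RT = (676.3 × 0.04600) / (62.36 × 309.65) = 0.001611 mol
n(NaN3) = (2/3) × 0.001611 = 0.001074 mol
m(NaN3) = 0.001074 × 65.01 = 0.06982 g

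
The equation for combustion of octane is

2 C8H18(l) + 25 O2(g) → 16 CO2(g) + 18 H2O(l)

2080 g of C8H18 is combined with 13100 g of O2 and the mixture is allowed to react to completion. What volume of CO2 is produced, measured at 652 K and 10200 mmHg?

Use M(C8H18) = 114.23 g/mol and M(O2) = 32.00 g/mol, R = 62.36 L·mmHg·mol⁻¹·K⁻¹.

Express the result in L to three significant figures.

n(C8H18) = 2080 / 114.23 = 18.21 mol
n(O2) = 13100 / 32.00 = 409.4 mol
For 18.21 mol C8H18, stoichiometry requires (25/2) × 18.21 = 227.6 mol O2; 409.4 mol is available, so C8H18 is limiting.
n(CO2) = (16/2) × 18.21 = 145.7 mol
V(CO2) = nRT/P = 145.7 × 62.36 × 652 / 10200 = 580.8 L

581 L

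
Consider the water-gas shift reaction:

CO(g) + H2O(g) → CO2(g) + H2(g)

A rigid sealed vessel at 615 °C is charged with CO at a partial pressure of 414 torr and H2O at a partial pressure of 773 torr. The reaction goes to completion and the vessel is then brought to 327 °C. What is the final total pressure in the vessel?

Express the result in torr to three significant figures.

With V and T fixed, P_i ∝ n_i, so the mole ratios apply directly to partial pressures at 615 °C.
P(H2O) required for 414 torr of CO = (1/1) × 414 = 414.0 torr; available 773 torr, so CO is limiting.
P(H2O) remaining = 773 − (1/1) × 414 = 359.0 torr
P(gaseous products) = (1+1)/1 × 414 = 828.0 torr
P_total at 615 °C = 359.0 + 828.0 = 1187 torr
Scaling to 327 °C: P = 1187 × 600.15/888.15 = 802.1 torr

802 torr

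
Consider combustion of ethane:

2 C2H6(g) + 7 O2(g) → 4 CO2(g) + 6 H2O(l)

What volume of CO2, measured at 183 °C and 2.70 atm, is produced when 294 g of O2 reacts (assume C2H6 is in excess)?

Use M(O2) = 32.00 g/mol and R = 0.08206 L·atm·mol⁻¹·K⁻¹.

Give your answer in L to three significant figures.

72.8 L

n(O2) = 294.0 / 32.00 = 9.188 mol
n(CO2) = (4/7) × 9.188 = 5.250 mol
V = nRT/P = 5.250 × 0.08206 × 456.15 / 2.70 = 72.78 L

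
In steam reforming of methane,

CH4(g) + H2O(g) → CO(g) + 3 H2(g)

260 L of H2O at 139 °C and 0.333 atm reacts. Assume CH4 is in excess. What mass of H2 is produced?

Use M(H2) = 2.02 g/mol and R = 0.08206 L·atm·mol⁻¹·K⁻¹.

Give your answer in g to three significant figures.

15.5 g

n(H2O) = PV/RT = (0.333 × 260) / (0.08206 × 412.15) = 2.560 mol
n(H2) = (3/1) × 2.560 = 7.680 mol
m(H2) = 7.680 × 2.02 = 15.51 g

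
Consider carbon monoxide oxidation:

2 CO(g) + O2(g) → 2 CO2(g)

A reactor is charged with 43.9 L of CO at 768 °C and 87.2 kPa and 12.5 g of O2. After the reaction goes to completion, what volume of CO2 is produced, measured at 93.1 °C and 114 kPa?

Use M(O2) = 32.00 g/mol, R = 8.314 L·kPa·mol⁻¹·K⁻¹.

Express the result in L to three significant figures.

11.8 L

n(CO) = PV/RT = (87.2 × 43.9) / (8.314 × 1041.15) = 0.4422 mol
n(O2) = 12.5 / 32.00 = 0.3906 mol
For 0.4422 mol CO, stoichiometry requires (1/2) × 0.4422 = 0.2211 mol O2; 0.3906 mol is available, so CO is limiting.
n(CO2) = (2/2) × 0.4422 = 0.4422 mol
V(CO2) = nRT/P = 0.4422 × 8.314 × 366.25 / 114 = 11.81 L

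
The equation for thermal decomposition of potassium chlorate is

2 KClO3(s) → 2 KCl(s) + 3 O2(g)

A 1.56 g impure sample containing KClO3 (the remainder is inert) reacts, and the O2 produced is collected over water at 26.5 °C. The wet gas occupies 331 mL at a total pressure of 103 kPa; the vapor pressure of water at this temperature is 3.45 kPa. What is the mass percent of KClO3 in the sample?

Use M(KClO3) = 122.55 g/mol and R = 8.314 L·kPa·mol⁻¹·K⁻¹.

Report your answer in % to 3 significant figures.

P(O2) = 103 − 3.45 = 99.55 kPa
n(O2) = PV/RT = (99.55 × 0.3310) / (8.314 × 299.65) = 0.01323 mol
n(KClO3) = (2/3) × 0.01323 = 0.008820 mol
m(KClO3) = 0.008820 × 122.55 = 1.081 g
%KClO3 = 1.081 / 1.56 × 100 = 69.29%

69.3 %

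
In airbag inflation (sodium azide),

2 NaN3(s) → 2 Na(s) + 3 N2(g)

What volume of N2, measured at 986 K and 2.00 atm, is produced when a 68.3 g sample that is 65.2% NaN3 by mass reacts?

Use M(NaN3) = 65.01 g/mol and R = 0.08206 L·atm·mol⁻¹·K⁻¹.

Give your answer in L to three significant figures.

mass of NaN3 = 68.3 × 65.2/100 = 44.53 g
n(NaN3) = 44.53 / 65.01 = 0.6850 mol
n(N2) = (3/2) × 0.6850 = 1.028 mol
V = nRT/P = 1.028 × 0.08206 × 986 / 2.00 = 41.59 L

41.6 L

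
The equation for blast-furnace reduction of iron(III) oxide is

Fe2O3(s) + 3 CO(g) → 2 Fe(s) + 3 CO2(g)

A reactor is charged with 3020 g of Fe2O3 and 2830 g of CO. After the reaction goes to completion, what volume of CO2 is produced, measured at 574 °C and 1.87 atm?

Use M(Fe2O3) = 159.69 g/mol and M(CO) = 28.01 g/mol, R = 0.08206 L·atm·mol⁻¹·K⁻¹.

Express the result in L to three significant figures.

n(Fe2O3) = 3020 / 159.69 = 18.91 mol
n(CO) = 2830 / 28.01 = 101.0 mol
For 18.91 mol Fe2O3, stoichiometry requires (3/1) × 18.91 = 56.73 mol CO; 101.0 mol is available, so Fe2O3 is limiting.
n(CO2) = (3/1) × 18.91 = 56.73 mol
V(CO2) = nRT/P = 56.73 × 0.08206 × 847.15 / 1.87 = 2109 L

2110 L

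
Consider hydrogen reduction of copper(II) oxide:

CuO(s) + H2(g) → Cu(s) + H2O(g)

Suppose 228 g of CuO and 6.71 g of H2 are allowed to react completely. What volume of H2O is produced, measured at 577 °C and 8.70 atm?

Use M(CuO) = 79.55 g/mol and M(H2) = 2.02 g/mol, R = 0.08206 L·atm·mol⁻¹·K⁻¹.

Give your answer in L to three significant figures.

n(CuO) = 228 / 79.55 = 2.866 mol
n(H2) = 6.71 / 2.02 = 3.322 mol
For 2.866 mol CuO, stoichiometry requires (1/1) × 2.866 = 2.866 mol H2; 3.322 mol is available, so CuO is limiting.
n(H2O) = (1/1) × 2.866 = 2.866 mol
V(H2O) = nRT/P = 2.866 × 0.08206 × 850.15 / 8.70 = 22.98 L

23.0 L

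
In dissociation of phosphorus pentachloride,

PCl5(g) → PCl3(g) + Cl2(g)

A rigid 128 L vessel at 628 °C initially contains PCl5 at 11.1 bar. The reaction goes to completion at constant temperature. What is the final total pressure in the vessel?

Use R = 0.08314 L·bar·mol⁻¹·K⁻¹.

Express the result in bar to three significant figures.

Rigid vessel, constant T ⇒ P scales with total gas moles (1 → 2).
P_final = (2/1) × 11.1 = 22.20 bar

22.2 bar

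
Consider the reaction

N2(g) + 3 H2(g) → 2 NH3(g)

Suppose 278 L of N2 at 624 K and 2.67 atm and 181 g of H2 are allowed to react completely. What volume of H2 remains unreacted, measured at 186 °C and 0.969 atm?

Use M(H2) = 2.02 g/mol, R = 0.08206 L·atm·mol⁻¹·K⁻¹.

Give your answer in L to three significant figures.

1790 L

n(N2) = PV/RT = (2.67 × 278) / (0.08206 × 624) = 14.50 mol
n(H2) = 181 / 2.02 = 89.60 mol
For 14.50 mol N2, stoichiometry requires (3/1) × 14.50 = 43.50 mol H2; 89.60 mol is available, so N2 is limiting.
n(H2) consumed = (3/1) × 14.50 = 43.50 mol; remaining = 89.60 − 43.50 = 46.10 mol
V(H2) = nRT/P = 46.10 × 0.08206 × 459.15 / 0.969 = 1793 L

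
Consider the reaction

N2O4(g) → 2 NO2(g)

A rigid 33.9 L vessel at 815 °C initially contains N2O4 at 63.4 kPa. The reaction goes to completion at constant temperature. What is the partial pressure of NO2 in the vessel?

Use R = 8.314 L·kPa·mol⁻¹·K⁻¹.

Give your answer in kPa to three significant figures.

n(N2O4)₀ = PV/RT = (63.4 × 33.9) / (8.314 × 1088.15) = 0.2376 mol
n(NO2) = (2/1) × 0.2376 = 0.4752 mol
P(NO2) = nRT/V = 0.4752 × 8.314 × 1088.15 / 33.9 = 126.8 kPa

127 kPa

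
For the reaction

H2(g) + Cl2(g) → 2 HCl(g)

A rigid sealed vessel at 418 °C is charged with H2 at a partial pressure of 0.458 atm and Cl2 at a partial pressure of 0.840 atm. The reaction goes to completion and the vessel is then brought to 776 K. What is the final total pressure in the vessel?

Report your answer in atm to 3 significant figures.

1.46 atm

With V and T fixed, P_i ∝ n_i, so the mole ratios apply directly to partial pressures at 418 °C.
P(Cl2) required for 0.458 atm of H2 = (1/1) × 0.458 = 0.4580 atm; available 0.840 atm, so H2 is limiting.
P(Cl2) remaining = 0.840 − (1/1) × 0.458 = 0.3820 atm
P(gaseous products) = (2)/1 × 0.458 = 0.9160 atm
P_total at 418 °C = 0.3820 + 0.9160 = 1.298 atm
Scaling to 776 K: P = 1.298 × 776/691.15 = 1.457 atm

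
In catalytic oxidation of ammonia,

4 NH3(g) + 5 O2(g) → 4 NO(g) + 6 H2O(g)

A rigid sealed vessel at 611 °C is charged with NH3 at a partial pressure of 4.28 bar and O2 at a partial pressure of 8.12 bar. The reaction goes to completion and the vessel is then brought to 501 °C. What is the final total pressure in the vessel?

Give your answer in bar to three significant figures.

At constant V, partial pressures at 611 °C are proportional to moles, so apply stoichiometry directly to pressures.
P(O2) required for 4.28 bar of NH3 = (5/4) × 4.28 = 5.350 bar; available 8.12 bar, so NH3 is limiting.
P(O2) remaining = 8.12 − (5/4) × 4.28 = 2.770 bar
P(gaseous products) = (4+6)/4 × 4.28 = 10.70 bar
P_total at 611 °C = 2.770 + 10.70 = 13.47 bar
Scaling to 501 °C: P = 13.47 × 774.15/884.15 = 11.79 bar

11.8 bar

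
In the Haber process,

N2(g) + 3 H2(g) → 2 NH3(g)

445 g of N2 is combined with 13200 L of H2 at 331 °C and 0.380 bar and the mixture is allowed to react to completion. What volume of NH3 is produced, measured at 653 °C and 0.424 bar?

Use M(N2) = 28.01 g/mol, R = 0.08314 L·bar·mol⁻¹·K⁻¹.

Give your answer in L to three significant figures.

5770 L

n(N2) = 445 / 28.01 = 15.89 mol
n(H2) = PV/RT = (0.380 × 13200) / (0.08314 × 604.15) = 99.86 mol
For 15.89 mol N2, stoichiometry requires (3/1) × 15.89 = 47.67 mol H2; 99.86 mol is available, so N2 is limiting.
n(NH3) = (2/1) × 15.89 = 31.78 mol
V(NH3) = nRT/P = 31.78 × 0.08314 × 926.15 / 0.424 = 5771 L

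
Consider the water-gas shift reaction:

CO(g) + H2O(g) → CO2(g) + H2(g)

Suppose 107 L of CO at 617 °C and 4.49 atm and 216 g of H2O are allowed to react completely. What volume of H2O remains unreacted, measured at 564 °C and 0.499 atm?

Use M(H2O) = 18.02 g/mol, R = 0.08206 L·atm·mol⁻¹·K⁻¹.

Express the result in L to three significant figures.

n(CO) = PV/RT = (4.49 × 107) / (0.08206 × 890.15) = 6.577 mol
n(H2O) = 216 / 18.02 = 11.99 mol
For 6.577 mol CO, stoichiometry requires (1/1) × 6.577 = 6.577 mol H2O; 11.99 mol is available, so CO is limiting.
n(H2O) consumed = (1/1) × 6.577 = 6.577 mol; remaining = 11.99 − 6.577 = 5.413 mol
V(H2O) = nRT/P = 5.413 × 0.08206 × 837.15 / 0.499 = 745.2 L

745 L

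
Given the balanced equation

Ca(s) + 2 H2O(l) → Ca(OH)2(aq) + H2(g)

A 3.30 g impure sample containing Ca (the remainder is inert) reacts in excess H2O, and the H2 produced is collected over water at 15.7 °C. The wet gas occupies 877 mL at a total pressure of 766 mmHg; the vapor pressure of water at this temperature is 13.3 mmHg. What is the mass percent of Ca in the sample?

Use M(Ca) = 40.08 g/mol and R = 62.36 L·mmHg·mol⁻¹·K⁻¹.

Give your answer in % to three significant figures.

44.5 %

P(H2) = 766 − 13.3 = 752.7 mmHg
n(H2) = PV/RT = (752.7 × 0.8770) / (62.36 × 288.85) = 0.03665 mol
n(Ca) = (1/1) × 0.03665 = 0.03665 mol
m(Ca) = 0.03665 × 40.08 = 1.469 g
%Ca = 1.469 / 3.30 × 100 = 44.52%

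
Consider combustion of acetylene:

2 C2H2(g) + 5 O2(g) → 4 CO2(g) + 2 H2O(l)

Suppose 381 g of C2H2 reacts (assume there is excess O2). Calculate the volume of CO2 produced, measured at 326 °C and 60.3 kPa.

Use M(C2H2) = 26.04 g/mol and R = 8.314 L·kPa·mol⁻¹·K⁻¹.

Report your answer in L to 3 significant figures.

2420 L

n(C2H2) = 381.0 / 26.04 = 14.63 mol
n(CO2) = (4/2) × 14.63 = 29.26 mol
V = nRT/P = 29.26 × 8.314 × 599.15 / 60.3 = 2417 L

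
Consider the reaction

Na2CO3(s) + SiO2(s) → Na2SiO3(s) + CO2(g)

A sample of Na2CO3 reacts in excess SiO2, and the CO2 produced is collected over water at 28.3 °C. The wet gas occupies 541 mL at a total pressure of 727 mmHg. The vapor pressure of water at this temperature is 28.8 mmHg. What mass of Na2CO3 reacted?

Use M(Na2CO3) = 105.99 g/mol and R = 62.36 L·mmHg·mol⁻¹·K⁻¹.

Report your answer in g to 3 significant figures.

P(CO2) = 727 − 28.8 = 698.2 mmHg
n(CO2) = PV/RT = (698.2 × 0.5410) / (62.36 × 301.45) = 0.02009 mol
n(Na2CO3) = (1/1) × 0.02009 = 0.02009 mol
m(Na2CO3) = 0.02009 × 105.99 = 2.129 g

2.13 g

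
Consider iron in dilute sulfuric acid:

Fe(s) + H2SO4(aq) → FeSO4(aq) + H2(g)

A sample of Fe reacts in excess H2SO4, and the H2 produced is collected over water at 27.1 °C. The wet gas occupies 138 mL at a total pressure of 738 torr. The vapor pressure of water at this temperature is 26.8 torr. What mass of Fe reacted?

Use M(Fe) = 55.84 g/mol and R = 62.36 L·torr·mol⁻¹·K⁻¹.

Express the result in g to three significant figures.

P(H2) = 738 − 26.8 = 711.2 torr
n(H2) = PV/RT = (711.2 × 0.1380) / (62.36 × 300.25) = 0.005242 mol
n(Fe) = (1/1) × 0.005242 = 0.005242 mol
m(Fe) = 0.005242 × 55.84 = 0.2927 g

0.293 g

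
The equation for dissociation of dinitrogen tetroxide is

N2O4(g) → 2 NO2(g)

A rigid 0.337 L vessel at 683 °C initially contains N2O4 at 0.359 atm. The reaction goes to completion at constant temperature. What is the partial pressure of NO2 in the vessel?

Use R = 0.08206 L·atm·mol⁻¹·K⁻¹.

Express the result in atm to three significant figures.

n(N2O4)₀ = PV/RT = (0.359 × 0.337) / (0.08206 × 956.15) = 0.001542 mol
n(NO2) = (2/1) × 0.001542 = 0.003084 mol
P(NO2) = nRT/V = 0.003084 × 0.08206 × 956.15 / 0.337 = 0.7180 atm

0.718 atm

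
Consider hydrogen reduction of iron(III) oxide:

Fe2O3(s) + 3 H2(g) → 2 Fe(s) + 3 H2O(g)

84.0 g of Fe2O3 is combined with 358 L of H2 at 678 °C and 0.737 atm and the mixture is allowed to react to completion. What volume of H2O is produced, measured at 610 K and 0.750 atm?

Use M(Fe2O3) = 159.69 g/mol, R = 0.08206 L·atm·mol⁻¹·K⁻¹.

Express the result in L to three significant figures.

105 L

n(Fe2O3) = 84.0 / 159.69 = 0.5260 mol
n(H2) = PV/RT = (0.737 × 358) / (0.08206 × 951.15) = 3.380 mol
For 0.5260 mol Fe2O3, stoichiometry requires (3/1) × 0.5260 = 1.578 mol H2; 3.380 mol is available, so Fe2O3 is limiting.
n(H2O) = (3/1) × 0.5260 = 1.578 mol
V(H2O) = nRT/P = 1.578 × 0.08206 × 610 / 0.750 = 105.3 L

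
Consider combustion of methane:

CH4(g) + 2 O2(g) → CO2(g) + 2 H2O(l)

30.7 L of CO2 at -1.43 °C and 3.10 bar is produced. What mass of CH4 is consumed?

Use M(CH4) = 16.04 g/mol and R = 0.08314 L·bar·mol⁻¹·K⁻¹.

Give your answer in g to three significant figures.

67.6 g

n(CO2) = PV/RT = (3.10 × 30.7) / (0.08314 × 271.72) = 4.213 mol
n(CH4) = (1/1) × 4.213 = 4.213 mol
m(CH4) = 4.213 × 16.04 = 67.58 g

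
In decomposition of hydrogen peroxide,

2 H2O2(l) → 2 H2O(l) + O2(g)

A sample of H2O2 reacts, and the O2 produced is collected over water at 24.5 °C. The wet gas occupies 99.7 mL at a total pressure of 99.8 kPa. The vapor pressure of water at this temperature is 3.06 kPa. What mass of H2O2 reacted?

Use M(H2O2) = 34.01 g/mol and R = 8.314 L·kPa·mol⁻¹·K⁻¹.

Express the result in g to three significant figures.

0.265 g

P(O2) = 99.8 − 3.06 = 96.74 kPa
n(O2) = PV/RT = (96.74 × 0.09970) / (8.314 × 297.65) = 0.003897 mol
n(H2O2) = (2/1) × 0.003897 = 0.007794 mol
m(H2O2) = 0.007794 × 34.01 = 0.2651 g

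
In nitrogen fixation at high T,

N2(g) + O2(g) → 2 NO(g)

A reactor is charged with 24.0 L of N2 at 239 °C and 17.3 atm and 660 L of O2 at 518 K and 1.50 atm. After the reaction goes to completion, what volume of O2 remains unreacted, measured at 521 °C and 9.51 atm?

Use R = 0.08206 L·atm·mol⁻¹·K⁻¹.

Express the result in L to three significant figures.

91.9 L

n(N2) = PV/RT = (17.3 × 24.0) / (0.08206 × 512.15) = 9.879 mol
n(O2) = PV/RT = (1.50 × 660) / (0.08206 × 518) = 23.29 mol
For 9.879 mol N2, stoichiometry requires (1/1) × 9.879 = 9.879 mol O2; 23.29 mol is available, so N2 is limiting.
n(O2) consumed = (1/1) × 9.879 = 9.879 mol; remaining = 23.29 − 9.879 = 13.41 mol
V(O2) = nRT/P = 13.41 × 0.08206 × 794.15 / 9.51 = 91.89 L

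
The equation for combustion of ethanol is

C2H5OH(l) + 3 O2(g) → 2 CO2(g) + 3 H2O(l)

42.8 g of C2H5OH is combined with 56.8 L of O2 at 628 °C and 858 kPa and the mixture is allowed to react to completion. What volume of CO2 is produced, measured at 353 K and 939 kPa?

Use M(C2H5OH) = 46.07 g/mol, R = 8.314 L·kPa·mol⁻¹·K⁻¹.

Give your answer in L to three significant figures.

5.81 L

n(C2H5OH) = 42.8 / 46.07 = 0.9290 mol
n(O2) = PV/RT = (858 × 56.8) / (8.314 × 901.15) = 6.505 mol
For 0.9290 mol C2H5OH, stoichiometry requires (3/1) × 0.9290 = 2.787 mol O2; 6.505 mol is available, so C2H5OH is limiting.
n(CO2) = (2/1) × 0.9290 = 1.858 mol
V(CO2) = nRT/P = 1.858 × 8.314 × 353 / 939 = 5.807 L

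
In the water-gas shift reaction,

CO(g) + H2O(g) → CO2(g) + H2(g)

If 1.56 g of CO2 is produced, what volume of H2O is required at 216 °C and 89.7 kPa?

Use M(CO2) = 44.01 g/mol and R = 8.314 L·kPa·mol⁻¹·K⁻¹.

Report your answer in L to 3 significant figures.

1.61 L

n(CO2) = 1.560 / 44.01 = 0.03545 mol
n(H2O) = (1/1) × 0.03545 = 0.03545 mol
V = nRT/P = 0.03545 × 8.314 × 489.15 / 89.7 = 1.607 L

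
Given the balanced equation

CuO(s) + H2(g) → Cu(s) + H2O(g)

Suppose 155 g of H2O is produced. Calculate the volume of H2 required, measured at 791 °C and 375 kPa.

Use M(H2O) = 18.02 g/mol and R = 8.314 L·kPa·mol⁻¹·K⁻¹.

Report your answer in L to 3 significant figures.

203 L

n(H2O) = 155.0 / 18.02 = 8.602 mol
n(H2) = (1/1) × 8.602 = 8.602 mol
V = nRT/P = 8.602 × 8.314 × 1064.15 / 375 = 202.9 L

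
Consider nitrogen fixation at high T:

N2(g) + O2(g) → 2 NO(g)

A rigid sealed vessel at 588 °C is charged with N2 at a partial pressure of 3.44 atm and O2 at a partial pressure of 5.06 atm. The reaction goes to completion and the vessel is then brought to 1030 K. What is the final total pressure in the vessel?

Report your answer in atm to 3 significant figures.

At constant V, partial pressures at 588 °C are proportional to moles, so apply stoichiometry directly to pressures.
P(O2) required for 3.44 atm of N2 = (1/1) × 3.44 = 3.440 atm; available 5.06 atm, so N2 is limiting.
P(O2) remaining = 5.06 − (1/1) × 3.44 = 1.620 atm
P(gaseous products) = (2)/1 × 3.44 = 6.880 atm
P_total at 588 °C = 1.620 + 6.880 = 8.500 atm
Scaling to 1030 K: P = 8.500 × 1030/861.15 = 10.17 atm

10.2 atm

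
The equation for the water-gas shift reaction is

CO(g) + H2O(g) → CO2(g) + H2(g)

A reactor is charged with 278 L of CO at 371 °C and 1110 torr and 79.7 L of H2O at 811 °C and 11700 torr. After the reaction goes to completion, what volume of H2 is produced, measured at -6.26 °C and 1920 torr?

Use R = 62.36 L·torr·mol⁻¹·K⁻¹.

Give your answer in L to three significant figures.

66.6 L

n(CO) = PV/RT = (1110 × 278) / (62.36 × 644.15) = 7.682 mol
n(H2O) = PV/RT = (11700 × 79.7) / (62.36 × 1084.15) = 13.79 mol
For 7.682 mol CO, stoichiometry requires (1/1) × 7.682 = 7.682 mol H2O; 13.79 mol is available, so CO is limiting.
n(H2) = (1/1) × 7.682 = 7.682 mol
V(H2) = nRT/P = 7.682 × 62.36 × 266.89 / 1920 = 66.59 L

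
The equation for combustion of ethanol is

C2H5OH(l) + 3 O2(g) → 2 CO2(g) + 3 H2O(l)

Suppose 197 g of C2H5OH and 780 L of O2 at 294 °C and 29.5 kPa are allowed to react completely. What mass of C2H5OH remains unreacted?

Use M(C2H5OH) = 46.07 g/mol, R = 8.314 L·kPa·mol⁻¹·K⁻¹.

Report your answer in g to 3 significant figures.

122 g

n(C2H5OH) = 197 / 46.07 = 4.276 mol
n(O2) = PV/RT = (29.5 × 780) / (8.314 × 567.15) = 4.880 mol
For 4.276 mol C2H5OH, stoichiometry requires (3/1) × 4.276 = 12.83 mol O2; 4.880 mol is available, so O2 is limiting.
n(C2H5OH) consumed = (1/3) × 4.880 = 1.627 mol; remaining = 4.276 − 1.627 = 2.649 mol
m(C2H5OH) = 2.649 × 46.07 = 122.0 g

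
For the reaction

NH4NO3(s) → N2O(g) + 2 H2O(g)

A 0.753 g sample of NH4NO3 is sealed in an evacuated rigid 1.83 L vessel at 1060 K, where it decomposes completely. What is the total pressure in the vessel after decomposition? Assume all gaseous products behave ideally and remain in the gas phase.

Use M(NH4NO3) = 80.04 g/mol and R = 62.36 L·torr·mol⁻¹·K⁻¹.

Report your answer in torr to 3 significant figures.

n(NH4NO3) = 0.753 / 80.04 = 0.009408 mol
n(gas produced) = (3/1) × 0.009408 = 0.02822 mol
P = nRT/V = 0.02822 × 62.36 × 1060 / 1.83 = 1019 torr

1020 torr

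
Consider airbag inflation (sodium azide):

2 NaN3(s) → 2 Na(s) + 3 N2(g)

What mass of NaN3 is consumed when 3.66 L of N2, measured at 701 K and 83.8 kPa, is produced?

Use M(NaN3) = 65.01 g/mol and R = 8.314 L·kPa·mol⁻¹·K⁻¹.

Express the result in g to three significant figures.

n(N2) = PV/RT = (83.8 × 3.66) / (8.314 × 701) = 0.05263 mol
n(NaN3) = (2/3) × 0.05263 = 0.03509 mol
m(NaN3) = 0.03509 × 65.01 = 2.281 g

2.28 g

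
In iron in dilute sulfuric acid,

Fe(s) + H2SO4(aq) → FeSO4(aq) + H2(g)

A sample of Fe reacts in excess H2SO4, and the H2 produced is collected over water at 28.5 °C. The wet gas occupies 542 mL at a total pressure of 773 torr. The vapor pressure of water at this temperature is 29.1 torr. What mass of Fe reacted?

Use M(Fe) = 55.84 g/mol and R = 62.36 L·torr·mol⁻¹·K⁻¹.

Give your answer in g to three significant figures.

1.20 g

P(H2) = 773 − 29.1 = 743.9 torr
n(H2) = PV/RT = (743.9 × 0.5420) / (62.36 × 301.65) = 0.02143 mol
n(Fe) = (1/1) × 0.02143 = 0.02143 mol
m(Fe) = 0.02143 × 55.84 = 1.197 g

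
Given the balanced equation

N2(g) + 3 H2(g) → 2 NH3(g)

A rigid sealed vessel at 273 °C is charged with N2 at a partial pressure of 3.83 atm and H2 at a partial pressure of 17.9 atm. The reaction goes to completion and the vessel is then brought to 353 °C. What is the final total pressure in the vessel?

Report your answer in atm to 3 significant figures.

16.1 atm

Because the vessel is rigid and T is held at 273 °C, work the stoichiometry in partial pressures (P_i = n_iRT/V).
P(H2) required for 3.83 atm of N2 = (3/1) × 3.83 = 11.49 atm; available 17.9 atm, so N2 is limiting.
P(H2) remaining = 17.9 − (3/1) × 3.83 = 6.410 atm
P(gaseous products) = (2)/1 × 3.83 = 7.660 atm
P_total at 273 °C = 6.410 + 7.660 = 14.07 atm
Scaling to 353 °C: P = 14.07 × 626.15/546.15 = 16.13 atm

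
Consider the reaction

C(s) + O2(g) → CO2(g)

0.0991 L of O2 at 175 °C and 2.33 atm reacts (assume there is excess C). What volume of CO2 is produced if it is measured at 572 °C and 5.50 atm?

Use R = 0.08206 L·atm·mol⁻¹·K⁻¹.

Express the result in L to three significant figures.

0.0792 L

n(O2) = PV/RT = (2.33 × 0.0991) / (0.08206 × 448.15) = 0.006279 mol
n(CO2) = (1/1) × 0.006279 = 0.006279 mol
V = nRT/P = 0.006279 × 0.08206 × 845.15 / 5.50 = 0.07918 L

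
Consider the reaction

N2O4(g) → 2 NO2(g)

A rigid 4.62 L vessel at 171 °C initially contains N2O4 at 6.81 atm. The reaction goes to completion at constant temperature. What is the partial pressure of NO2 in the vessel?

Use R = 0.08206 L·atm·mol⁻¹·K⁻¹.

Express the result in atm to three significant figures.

13.6 atm

n(N2O4)₀ = PV/RT = (6.81 × 4.62) / (0.08206 × 444.15) = 0.8632 mol
n(NO2) = (2/1) × 0.8632 = 1.726 mol
P(NO2) = nRT/V = 1.726 × 0.08206 × 444.15 / 4.62 = 13.62 atm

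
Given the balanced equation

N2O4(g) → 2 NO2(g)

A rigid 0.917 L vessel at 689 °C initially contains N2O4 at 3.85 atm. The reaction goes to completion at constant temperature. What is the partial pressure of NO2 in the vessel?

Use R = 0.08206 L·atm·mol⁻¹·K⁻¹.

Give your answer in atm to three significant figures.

7.70 atm

n(N2O4)₀ = PV/RT = (3.85 × 0.917) / (0.08206 × 962.15) = 0.04472 mol
n(NO2) = (2/1) × 0.04472 = 0.08944 mol
P(NO2) = nRT/V = 0.08944 × 0.08206 × 962.15 / 0.917 = 7.701 atm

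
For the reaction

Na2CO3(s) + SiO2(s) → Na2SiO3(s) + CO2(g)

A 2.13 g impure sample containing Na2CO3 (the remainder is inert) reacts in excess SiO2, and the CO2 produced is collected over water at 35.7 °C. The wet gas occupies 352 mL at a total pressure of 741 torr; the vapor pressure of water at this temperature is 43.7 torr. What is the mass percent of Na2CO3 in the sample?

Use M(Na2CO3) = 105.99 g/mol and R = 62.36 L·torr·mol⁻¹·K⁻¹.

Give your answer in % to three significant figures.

P(CO2) = 741 − 43.7 = 697.3 torr
n(CO2) = PV/RT = (697.3 × 0.3520) / (62.36 × 308.85) = 0.01274 mol
n(Na2CO3) = (1/1) × 0.01274 = 0.01274 mol
m(Na2CO3) = 0.01274 × 105.99 = 1.350 g
%Na2CO3 = 1.350 / 2.13 × 100 = 63.38%

63.4 %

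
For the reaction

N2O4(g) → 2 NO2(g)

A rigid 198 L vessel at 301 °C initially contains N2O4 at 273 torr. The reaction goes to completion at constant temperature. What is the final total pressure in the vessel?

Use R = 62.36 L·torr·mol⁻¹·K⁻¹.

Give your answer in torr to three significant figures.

546 torr

At constant T and V, P ∝ n(gas): 1 mol gas → 2 mol gas.
P_final = (2/1) × 273 = 546.0 torr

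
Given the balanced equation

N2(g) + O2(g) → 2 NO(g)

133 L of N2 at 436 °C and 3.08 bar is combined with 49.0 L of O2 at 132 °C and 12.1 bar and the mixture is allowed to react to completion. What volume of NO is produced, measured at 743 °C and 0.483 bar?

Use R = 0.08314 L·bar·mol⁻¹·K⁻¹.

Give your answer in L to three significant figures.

2430 L

n(N2) = PV/RT = (3.08 × 133) / (0.08314 × 709.15) = 6.948 mol
n(O2) = PV/RT = (12.1 × 49.0) / (0.08314 × 405.15) = 17.60 mol
For 6.948 mol N2, stoichiometry requires (1/1) × 6.948 = 6.948 mol O2; 17.60 mol is available, so N2 is limiting.
n(NO) = (2/1) × 6.948 = 13.90 mol
V(NO) = nRT/P = 13.90 × 0.08314 × 1016.15 / 0.483 = 2431 L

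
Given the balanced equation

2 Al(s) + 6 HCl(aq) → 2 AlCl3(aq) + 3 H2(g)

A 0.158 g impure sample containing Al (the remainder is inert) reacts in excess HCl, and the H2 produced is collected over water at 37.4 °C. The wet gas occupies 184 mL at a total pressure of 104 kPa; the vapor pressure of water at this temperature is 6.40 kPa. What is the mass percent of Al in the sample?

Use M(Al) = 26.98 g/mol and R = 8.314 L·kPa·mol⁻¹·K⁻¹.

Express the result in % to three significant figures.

P(H2) = 104 − 6.40 = 97.60 kPa
n(H2) = PV/RT = (97.60 × 0.1840) / (8.314 × 310.55) = 0.006955 mol
n(Al) = (2/3) × 0.006955 = 0.004637 mol
m(Al) = 0.004637 × 26.98 = 0.1251 g
%Al = 0.1251 / 0.158 × 100 = 79.18%

79.2 %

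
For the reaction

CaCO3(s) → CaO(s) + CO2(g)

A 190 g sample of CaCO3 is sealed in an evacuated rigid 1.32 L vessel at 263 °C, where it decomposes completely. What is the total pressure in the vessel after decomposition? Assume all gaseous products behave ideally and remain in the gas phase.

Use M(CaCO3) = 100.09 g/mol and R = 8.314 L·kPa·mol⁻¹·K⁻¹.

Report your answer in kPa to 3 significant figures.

6410 kPa

n(CaCO3) = 190 / 100.09 = 1.898 mol
n(gas produced) = (1/1) × 1.898 = 1.898 mol
P = nRT/V = 1.898 × 8.314 × 536.15 / 1.32 = 6409 kPa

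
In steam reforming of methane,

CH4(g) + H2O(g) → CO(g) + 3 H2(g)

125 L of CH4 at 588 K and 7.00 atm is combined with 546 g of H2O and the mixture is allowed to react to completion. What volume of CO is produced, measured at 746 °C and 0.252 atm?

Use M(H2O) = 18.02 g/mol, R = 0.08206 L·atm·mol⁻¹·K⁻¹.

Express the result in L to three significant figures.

6020 L

n(CH4) = PV/RT = (7.00 × 125) / (0.08206 × 588) = 18.13 mol
n(H2O) = 546 / 18.02 = 30.30 mol
For 18.13 mol CH4, stoichiometry requires (1/1) × 18.13 = 18.13 mol H2O; 30.30 mol is available, so CH4 is limiting.
n(CO) = (1/1) × 18.13 = 18.13 mol
V(CO) = nRT/P = 18.13 × 0.08206 × 1019.15 / 0.252 = 6017 L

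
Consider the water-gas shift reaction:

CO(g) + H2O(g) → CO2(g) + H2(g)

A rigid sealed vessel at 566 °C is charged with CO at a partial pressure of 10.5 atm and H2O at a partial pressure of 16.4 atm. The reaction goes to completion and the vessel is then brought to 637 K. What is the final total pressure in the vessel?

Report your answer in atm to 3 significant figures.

20.4 atm

At constant V, partial pressures at 566 °C are proportional to moles, so apply stoichiometry directly to pressures.
P(H2O) required for 10.5 atm of CO = (1/1) × 10.5 = 10.50 atm; available 16.4 atm, so CO is limiting.
P(H2O) remaining = 16.4 − (1/1) × 10.5 = 5.900 atm
P(gaseous products) = (1+1)/1 × 10.5 = 21.00 atm
P_total at 566 °C = 5.900 + 21.00 = 26.90 atm
Scaling to 637 K: P = 26.90 × 637/839.15 = 20.42 atm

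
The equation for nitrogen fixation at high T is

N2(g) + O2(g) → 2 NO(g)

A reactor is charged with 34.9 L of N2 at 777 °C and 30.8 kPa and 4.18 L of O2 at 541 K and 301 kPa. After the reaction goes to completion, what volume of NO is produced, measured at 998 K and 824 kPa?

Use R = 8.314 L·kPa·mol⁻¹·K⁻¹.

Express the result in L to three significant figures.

2.48 L

n(N2) = PV/RT = (30.8 × 34.9) / (8.314 × 1050.15) = 0.1231 mol
n(O2) = PV/RT = (301 × 4.18) / (8.314 × 541) = 0.2797 mol
For 0.1231 mol N2, stoichiometry requires (1/1) × 0.1231 = 0.1231 mol O2; 0.2797 mol is available, so N2 is limiting.
n(NO) = (2/1) × 0.1231 = 0.2462 mol
V(NO) = nRT/P = 0.2462 × 8.314 × 998 / 824 = 2.479 L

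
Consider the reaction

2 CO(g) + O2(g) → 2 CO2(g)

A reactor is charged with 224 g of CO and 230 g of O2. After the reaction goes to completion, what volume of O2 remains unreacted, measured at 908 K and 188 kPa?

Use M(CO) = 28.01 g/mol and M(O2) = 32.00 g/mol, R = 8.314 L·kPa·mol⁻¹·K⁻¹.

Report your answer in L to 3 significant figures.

n(CO) = 224 / 28.01 = 7.997 mol
n(O2) = 230 / 32.00 = 7.188 mol
For 7.997 mol CO, stoichiometry requires (1/2) × 7.997 = 3.998 mol O2; 7.188 mol is available, so CO is limiting.
n(O2) consumed = (1/2) × 7.997 = 3.998 mol; remaining = 7.188 − 3.998 = 3.190 mol
V(O2) = nRT/P = 3.190 × 8.314 × 908 / 188 = 128.1 L

128 L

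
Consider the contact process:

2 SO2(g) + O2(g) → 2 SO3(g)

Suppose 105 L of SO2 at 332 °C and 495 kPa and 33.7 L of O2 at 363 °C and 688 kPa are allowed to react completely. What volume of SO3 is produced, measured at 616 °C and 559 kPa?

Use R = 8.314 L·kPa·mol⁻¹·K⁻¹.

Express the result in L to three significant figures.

n(SO2) = PV/RT = (495 × 105) / (8.314 × 605.15) = 10.33 mol
n(O2) = PV/RT = (688 × 33.7) / (8.314 × 636.15) = 4.384 mol
For 10.33 mol SO2, stoichiometry requires (1/2) × 10.33 = 5.165 mol O2; 4.384 mol is available, so O2 is limiting.
n(SO3) = (2/1) × 4.384 = 8.768 mol
V(SO3) = nRT/P = 8.768 × 8.314 × 889.15 / 559 = 116.0 L

116 L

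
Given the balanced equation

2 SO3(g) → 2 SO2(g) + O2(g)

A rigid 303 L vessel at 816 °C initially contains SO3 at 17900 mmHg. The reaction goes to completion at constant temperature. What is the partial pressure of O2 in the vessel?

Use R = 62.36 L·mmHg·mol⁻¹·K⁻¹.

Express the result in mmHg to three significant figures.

n(SO3)₀ = PV/RT = (17900 × 303) / (62.36 × 1089.15) = 79.85 mol
n(O2) = (1/2) × 79.85 = 39.92 mol
P(O2) = nRT/V = 39.92 × 62.36 × 1089.15 / 303 = 8948 mmHg

8950 mmHg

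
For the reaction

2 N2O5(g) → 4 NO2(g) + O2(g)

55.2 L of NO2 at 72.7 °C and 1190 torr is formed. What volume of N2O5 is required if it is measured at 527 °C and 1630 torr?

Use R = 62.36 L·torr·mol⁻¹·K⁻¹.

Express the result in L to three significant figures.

46.6 L

n(NO2) = PV/RT = (1190 × 55.2) / (62.36 × 345.85) = 3.046 mol
n(N2O5) = (2/4) × 3.046 = 1.523 mol
V = nRT/P = 1.523 × 62.36 × 800.15 / 1630 = 46.62 L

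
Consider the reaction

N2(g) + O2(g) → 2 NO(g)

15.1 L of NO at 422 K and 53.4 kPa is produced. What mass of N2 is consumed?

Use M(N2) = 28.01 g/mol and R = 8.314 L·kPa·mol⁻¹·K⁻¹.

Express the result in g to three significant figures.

n(NO) = PV/RT = (53.4 × 15.1) / (8.314 × 422) = 0.2298 mol
n(N2) = (1/2) × 0.2298 = 0.1149 mol
m(N2) = 0.1149 × 28.01 = 3.218 g

3.22 g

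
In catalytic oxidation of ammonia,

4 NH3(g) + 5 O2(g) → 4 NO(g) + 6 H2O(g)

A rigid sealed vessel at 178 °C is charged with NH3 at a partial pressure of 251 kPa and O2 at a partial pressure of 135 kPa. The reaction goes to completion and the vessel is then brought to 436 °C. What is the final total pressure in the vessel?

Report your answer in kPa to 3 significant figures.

Because the vessel is rigid and T is held at 178 °C, work the stoichiometry in partial pressures (P_i = n_iRT/V).
P(O2) required for 251 kPa of NH3 = (5/4) × 251 = 313.8 kPa; available 135 kPa, so O2 is limiting.
P(NH3) remaining = 251 − (4/5) × 135 = 143.0 kPa
P(gaseous products) = (4+6)/5 × 135 = 270.0 kPa
P_total at 178 °C = 143.0 + 270.0 = 413.0 kPa
Scaling to 436 °C: P = 413.0 × 709.15/451.15 = 649.2 kPa

649 kPa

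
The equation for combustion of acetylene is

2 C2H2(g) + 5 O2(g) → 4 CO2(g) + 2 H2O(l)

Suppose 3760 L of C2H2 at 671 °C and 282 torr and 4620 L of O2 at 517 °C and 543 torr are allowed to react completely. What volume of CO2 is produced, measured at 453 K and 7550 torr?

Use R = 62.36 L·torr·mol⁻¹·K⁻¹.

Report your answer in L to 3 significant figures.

n(C2H2) = PV/RT = (282 × 3760) / (62.36 × 944.15) = 18.01 mol
n(O2) = PV/RT = (543 × 4620) / (62.36 × 790.15) = 50.91 mol
For 18.01 mol C2H2, stoichiometry requires (5/2) × 18.01 = 45.03 mol O2; 50.91 mol is available, so C2H2 is limiting.
n(CO2) = (4/2) × 18.01 = 36.02 mol
V(CO2) = nRT/P = 36.02 × 62.36 × 453 / 7550 = 134.8 L

135 L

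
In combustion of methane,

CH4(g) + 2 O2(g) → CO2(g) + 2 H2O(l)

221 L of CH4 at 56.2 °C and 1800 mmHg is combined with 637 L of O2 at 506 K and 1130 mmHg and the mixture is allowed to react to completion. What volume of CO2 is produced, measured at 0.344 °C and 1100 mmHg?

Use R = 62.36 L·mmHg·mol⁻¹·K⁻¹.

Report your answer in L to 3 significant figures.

n(CH4) = PV/RT = (1800 × 221) / (62.36 × 329.35) = 19.37 mol
n(O2) = PV/RT = (1130 × 637) / (62.36 × 506) = 22.81 mol
For 19.37 mol CH4, stoichiometry requires (2/1) × 19.37 = 38.74 mol O2; 22.81 mol is available, so O2 is limiting.
n(CO2) = (1/2) × 22.81 = 11.40 mol
V(CO2) = nRT/P = 11.40 × 62.36 × 273.494 / 1100 = 176.8 L

177 L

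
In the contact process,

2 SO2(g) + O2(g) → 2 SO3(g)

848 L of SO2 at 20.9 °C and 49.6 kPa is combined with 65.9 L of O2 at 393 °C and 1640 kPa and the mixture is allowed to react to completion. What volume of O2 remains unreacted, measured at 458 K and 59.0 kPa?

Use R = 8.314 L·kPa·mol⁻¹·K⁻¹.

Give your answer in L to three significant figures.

704 L

n(SO2) = PV/RT = (49.6 × 848) / (8.314 × 294.05) = 17.20 mol
n(O2) = PV/RT = (1640 × 65.9) / (8.314 × 666.15) = 19.51 mol
For 17.20 mol SO2, stoichiometry requires (1/2) × 17.20 = 8.600 mol O2; 19.51 mol is available, so SO2 is limiting.
n(O2) consumed = (1/2) × 17.20 = 8.600 mol; remaining = 19.51 − 8.600 = 10.91 mol
V(O2) = nRT/P = 10.91 × 8.314 × 458 / 59.0 = 704.1 L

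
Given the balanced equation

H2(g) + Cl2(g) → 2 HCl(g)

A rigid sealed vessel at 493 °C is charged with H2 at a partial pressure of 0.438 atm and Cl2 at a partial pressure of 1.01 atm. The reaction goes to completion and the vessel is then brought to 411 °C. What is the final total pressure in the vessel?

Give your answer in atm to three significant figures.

1.29 atm

At constant V, partial pressures at 493 °C are proportional to moles, so apply stoichiometry directly to pressures.
P(Cl2) required for 0.438 atm of H2 = (1/1) × 0.438 = 0.4380 atm; available 1.01 atm, so H2 is limiting.
P(Cl2) remaining = 1.01 − (1/1) × 0.438 = 0.5720 atm
P(gaseous products) = (2)/1 × 0.438 = 0.8760 atm
P_total at 493 °C = 0.5720 + 0.8760 = 1.448 atm
Scaling to 411 °C: P = 1.448 × 684.15/766.15 = 1.293 atm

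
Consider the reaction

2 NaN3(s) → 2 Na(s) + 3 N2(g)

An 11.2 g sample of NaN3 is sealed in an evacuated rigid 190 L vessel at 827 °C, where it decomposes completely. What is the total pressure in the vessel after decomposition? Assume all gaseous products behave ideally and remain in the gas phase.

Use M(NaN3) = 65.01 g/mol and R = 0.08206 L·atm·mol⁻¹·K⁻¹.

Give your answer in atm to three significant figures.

n(NaN3) = 11.2 / 65.01 = 0.1723 mol
n(gas produced) = (3/2) × 0.1723 = 0.2585 mol
P = nRT/V = 0.2585 × 0.08206 × 1100.15 / 190 = 0.1228 atm

0.123 atm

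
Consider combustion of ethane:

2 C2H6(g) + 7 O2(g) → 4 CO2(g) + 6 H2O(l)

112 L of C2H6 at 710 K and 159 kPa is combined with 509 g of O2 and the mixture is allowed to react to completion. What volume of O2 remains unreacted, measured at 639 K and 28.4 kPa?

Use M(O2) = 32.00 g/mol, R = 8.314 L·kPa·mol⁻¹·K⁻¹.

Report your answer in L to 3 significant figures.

n(C2H6) = PV/RT = (159 × 112) / (8.314 × 710) = 3.017 mol
n(O2) = 509 / 32.00 = 15.91 mol
For 3.017 mol C2H6, stoichiometry requires (7/2) × 3.017 = 10.56 mol O2; 15.91 mol is available, so C2H6 is limiting.
n(O2) consumed = (7/2) × 3.017 = 10.56 mol; remaining = 15.91 − 10.56 = 5.350 mol
V(O2) = nRT/P = 5.350 × 8.314 × 639 / 28.4 = 1001 L

1000 L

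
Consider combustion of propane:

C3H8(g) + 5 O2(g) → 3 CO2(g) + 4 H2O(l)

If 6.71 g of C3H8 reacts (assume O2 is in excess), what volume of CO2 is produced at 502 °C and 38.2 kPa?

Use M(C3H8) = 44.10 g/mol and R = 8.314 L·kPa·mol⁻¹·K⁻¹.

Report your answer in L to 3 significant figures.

n(C3H8) = 6.710 / 44.10 = 0.1522 mol
n(CO2) = (3/1) × 0.1522 = 0.4566 mol
V = nRT/P = 0.4566 × 8.314 × 775.15 / 38.2 = 77.03 L

77.0 L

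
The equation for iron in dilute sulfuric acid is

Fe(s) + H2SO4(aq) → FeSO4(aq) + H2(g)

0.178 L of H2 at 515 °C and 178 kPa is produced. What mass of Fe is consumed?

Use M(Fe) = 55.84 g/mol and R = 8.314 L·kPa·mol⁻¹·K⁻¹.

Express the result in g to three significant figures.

0.270 g

n(H2) = PV/RT = (178 × 0.178) / (8.314 × 788.15) = 0.004835 mol
n(Fe) = (1/1) × 0.004835 = 0.004835 mol
m(Fe) = 0.004835 × 55.84 = 0.2700 g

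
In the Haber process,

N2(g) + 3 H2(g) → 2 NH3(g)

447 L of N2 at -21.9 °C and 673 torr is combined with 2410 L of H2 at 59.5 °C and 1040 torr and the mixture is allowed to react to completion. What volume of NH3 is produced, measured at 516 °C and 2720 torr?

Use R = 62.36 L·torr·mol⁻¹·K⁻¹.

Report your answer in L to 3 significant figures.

695 L

n(N2) = PV/RT = (673 × 447) / (62.36 × 251.25) = 19.20 mol
n(H2) = PV/RT = (1040 × 2410) / (62.36 × 332.65) = 120.8 mol
For 19.20 mol N2, stoichiometry requires (3/1) × 19.20 = 57.60 mol H2; 120.8 mol is available, so N2 is limiting.
n(NH3) = (2/1) × 19.20 = 38.40 mol
V(NH3) = nRT/P = 38.40 × 62.36 × 789.15 / 2720 = 694.7 L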